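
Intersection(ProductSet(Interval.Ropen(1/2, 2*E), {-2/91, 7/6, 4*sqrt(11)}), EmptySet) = EmptySet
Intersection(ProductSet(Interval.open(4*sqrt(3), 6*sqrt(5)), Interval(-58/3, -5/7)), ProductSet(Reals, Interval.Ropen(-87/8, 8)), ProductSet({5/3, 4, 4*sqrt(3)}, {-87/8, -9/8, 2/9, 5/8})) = EmptySet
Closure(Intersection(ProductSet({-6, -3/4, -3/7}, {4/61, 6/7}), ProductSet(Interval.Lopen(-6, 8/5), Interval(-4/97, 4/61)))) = ProductSet({-3/4, -3/7}, {4/61})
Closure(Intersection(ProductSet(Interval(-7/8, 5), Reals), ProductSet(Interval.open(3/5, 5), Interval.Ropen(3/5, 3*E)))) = Union(ProductSet({3/5, 5}, Interval(3/5, 3*E)), ProductSet(Interval(3/5, 5), {3/5, 3*E}), ProductSet(Interval.open(3/5, 5), Interval.Ropen(3/5, 3*E)))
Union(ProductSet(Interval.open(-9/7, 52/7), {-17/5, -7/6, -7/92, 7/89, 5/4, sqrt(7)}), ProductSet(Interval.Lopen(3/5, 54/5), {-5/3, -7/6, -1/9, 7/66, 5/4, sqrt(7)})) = Union(ProductSet(Interval.open(-9/7, 52/7), {-17/5, -7/6, -7/92, 7/89, 5/4, sqrt(7)}), ProductSet(Interval.Lopen(3/5, 54/5), {-5/3, -7/6, -1/9, 7/66, 5/4, sqrt(7)}))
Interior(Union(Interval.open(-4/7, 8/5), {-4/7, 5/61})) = Interval.open(-4/7, 8/5)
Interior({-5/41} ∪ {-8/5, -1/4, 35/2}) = ∅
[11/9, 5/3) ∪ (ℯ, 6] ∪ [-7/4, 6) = [-7/4, 6]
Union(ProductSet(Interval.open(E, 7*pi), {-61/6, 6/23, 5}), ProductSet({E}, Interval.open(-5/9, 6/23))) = Union(ProductSet({E}, Interval.open(-5/9, 6/23)), ProductSet(Interval.open(E, 7*pi), {-61/6, 6/23, 5}))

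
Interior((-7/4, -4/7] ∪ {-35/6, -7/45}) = (-7/4, -4/7)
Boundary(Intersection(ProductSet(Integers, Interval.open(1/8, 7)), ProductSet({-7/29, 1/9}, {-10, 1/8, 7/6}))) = EmptySet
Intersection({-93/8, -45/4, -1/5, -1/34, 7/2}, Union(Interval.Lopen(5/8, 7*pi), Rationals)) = {-93/8, -45/4, -1/5, -1/34, 7/2}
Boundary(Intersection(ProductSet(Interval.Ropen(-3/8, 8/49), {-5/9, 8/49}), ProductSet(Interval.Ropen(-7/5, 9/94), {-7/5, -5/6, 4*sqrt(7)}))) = EmptySet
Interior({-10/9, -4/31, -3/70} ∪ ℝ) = ℝ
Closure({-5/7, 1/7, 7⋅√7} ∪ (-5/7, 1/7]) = [-5/7, 1/7] ∪ {7⋅√7}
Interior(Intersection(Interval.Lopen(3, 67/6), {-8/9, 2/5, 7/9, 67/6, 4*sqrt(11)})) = EmptySet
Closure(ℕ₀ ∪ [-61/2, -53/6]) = [-61/2, -53/6] ∪ ℕ₀ ∪ (ℕ₀ \ (-61/2, -53/6))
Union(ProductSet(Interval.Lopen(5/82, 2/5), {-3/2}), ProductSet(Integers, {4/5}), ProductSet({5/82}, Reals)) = Union(ProductSet({5/82}, Reals), ProductSet(Integers, {4/5}), ProductSet(Interval.Lopen(5/82, 2/5), {-3/2}))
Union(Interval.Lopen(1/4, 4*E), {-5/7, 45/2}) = Union({-5/7, 45/2}, Interval.Lopen(1/4, 4*E))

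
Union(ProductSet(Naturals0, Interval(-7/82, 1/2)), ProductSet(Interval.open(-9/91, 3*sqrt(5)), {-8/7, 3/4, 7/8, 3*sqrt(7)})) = Union(ProductSet(Interval.open(-9/91, 3*sqrt(5)), {-8/7, 3/4, 7/8, 3*sqrt(7)}), ProductSet(Naturals0, Interval(-7/82, 1/2)))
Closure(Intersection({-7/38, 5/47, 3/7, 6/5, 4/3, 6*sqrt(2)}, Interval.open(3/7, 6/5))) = EmptySet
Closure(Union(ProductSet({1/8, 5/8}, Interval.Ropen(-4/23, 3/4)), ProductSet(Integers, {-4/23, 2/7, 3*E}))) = Union(ProductSet({1/8, 5/8}, Interval(-4/23, 3/4)), ProductSet(Integers, {-4/23, 2/7, 3*E}))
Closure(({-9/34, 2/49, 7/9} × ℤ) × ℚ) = ({-9/34, 2/49, 7/9} × ℤ) × ℝ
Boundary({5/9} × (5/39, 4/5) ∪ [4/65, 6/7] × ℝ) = {4/65, 6/7} × ℝ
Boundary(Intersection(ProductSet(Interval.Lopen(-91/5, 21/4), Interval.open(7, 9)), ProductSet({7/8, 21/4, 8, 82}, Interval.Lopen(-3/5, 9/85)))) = EmptySet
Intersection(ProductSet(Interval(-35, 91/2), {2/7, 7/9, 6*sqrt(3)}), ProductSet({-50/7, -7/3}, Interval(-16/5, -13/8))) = EmptySet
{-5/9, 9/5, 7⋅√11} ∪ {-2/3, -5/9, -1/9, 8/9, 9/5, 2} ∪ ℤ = ℤ ∪ {-2/3, -5/9, -1/9, 8/9, 9/5, 7⋅√11}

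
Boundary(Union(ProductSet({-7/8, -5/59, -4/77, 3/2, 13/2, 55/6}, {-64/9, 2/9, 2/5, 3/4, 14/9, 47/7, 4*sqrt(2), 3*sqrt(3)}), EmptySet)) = ProductSet({-7/8, -5/59, -4/77, 3/2, 13/2, 55/6}, {-64/9, 2/9, 2/5, 3/4, 14/9, 47/7, 4*sqrt(2), 3*sqrt(3)})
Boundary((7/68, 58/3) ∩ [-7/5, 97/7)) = {7/68, 97/7}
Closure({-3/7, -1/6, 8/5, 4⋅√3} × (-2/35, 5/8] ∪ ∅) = {-3/7, -1/6, 8/5, 4⋅√3} × [-2/35, 5/8]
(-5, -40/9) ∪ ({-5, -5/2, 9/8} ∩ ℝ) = [-5, -40/9) ∪ {-5/2, 9/8}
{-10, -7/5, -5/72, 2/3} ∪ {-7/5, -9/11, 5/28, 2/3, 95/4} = {-10, -7/5, -9/11, -5/72, 5/28, 2/3, 95/4}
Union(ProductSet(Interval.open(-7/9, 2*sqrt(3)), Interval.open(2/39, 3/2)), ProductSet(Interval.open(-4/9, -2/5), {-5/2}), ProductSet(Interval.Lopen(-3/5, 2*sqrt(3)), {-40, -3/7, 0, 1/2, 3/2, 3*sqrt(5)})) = Union(ProductSet(Interval.open(-7/9, 2*sqrt(3)), Interval.open(2/39, 3/2)), ProductSet(Interval.Lopen(-3/5, 2*sqrt(3)), {-40, -3/7, 0, 1/2, 3/2, 3*sqrt(5)}), ProductSet(Interval.open(-4/9, -2/5), {-5/2}))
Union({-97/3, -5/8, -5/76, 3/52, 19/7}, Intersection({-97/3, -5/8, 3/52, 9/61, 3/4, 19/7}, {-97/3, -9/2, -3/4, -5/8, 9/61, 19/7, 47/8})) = {-97/3, -5/8, -5/76, 3/52, 9/61, 19/7}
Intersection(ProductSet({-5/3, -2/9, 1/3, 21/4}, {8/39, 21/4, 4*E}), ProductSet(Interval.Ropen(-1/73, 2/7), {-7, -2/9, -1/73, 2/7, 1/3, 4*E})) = EmptySet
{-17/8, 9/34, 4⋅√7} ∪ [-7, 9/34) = [-7, 9/34] ∪ {4⋅√7}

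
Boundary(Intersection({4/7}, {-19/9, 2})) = EmptySet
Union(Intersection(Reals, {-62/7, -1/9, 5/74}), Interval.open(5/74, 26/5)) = Union({-62/7, -1/9}, Interval.Ropen(5/74, 26/5))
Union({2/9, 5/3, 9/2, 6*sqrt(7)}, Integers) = Union({2/9, 5/3, 9/2, 6*sqrt(7)}, Integers)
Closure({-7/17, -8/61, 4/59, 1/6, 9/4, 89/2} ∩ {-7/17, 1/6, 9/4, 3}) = {-7/17, 1/6, 9/4}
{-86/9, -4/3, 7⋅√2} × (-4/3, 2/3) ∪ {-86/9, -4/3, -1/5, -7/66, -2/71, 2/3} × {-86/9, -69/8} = ({-86/9, -4/3, -1/5, -7/66, -2/71, 2/3} × {-86/9, -69/8}) ∪ ({-86/9, -4/3, 7⋅√2} × (-4/3, 2/3))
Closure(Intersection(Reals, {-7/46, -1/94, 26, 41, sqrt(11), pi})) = {-7/46, -1/94, 26, 41, sqrt(11), pi}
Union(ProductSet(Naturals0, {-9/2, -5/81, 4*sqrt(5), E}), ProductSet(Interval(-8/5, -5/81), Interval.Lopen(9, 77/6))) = Union(ProductSet(Interval(-8/5, -5/81), Interval.Lopen(9, 77/6)), ProductSet(Naturals0, {-9/2, -5/81, 4*sqrt(5), E}))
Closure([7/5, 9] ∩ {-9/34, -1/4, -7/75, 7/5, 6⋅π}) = {7/5}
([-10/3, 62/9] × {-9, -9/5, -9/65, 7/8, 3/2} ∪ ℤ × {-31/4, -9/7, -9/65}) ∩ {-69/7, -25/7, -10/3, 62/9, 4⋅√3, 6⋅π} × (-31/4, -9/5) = ∅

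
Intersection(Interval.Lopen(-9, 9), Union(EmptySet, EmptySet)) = EmptySet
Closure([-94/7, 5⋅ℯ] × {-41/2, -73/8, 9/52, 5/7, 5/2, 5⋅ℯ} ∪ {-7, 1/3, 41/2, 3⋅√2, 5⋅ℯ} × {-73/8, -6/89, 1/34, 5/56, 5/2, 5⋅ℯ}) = ([-94/7, 5⋅ℯ] × {-41/2, -73/8, 9/52, 5/7, 5/2, 5⋅ℯ}) ∪ ({-7, 1/3, 41/2, 3⋅√2, 5⋅ℯ} × {-73/8, -6/89, 1/34, 5/56, 5/2, 5⋅ℯ})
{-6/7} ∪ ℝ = ℝ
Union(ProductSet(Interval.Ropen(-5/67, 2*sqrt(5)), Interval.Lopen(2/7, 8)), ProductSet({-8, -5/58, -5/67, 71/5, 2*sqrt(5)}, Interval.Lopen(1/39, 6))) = Union(ProductSet({-8, -5/58, -5/67, 71/5, 2*sqrt(5)}, Interval.Lopen(1/39, 6)), ProductSet(Interval.Ropen(-5/67, 2*sqrt(5)), Interval.Lopen(2/7, 8)))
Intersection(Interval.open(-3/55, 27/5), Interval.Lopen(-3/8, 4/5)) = Interval.Lopen(-3/55, 4/5)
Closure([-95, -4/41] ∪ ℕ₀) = [-95, -4/41] ∪ ℕ₀ ∪ (ℕ₀ \ (-95, -4/41))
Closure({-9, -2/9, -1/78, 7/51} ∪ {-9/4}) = {-9, -9/4, -2/9, -1/78, 7/51}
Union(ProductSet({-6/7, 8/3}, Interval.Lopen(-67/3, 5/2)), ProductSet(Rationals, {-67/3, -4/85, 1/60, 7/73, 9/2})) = Union(ProductSet({-6/7, 8/3}, Interval.Lopen(-67/3, 5/2)), ProductSet(Rationals, {-67/3, -4/85, 1/60, 7/73, 9/2}))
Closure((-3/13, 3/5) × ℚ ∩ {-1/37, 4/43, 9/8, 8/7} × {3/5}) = {-1/37, 4/43} × {3/5}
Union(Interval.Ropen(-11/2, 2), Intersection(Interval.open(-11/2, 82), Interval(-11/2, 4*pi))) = Interval(-11/2, 4*pi)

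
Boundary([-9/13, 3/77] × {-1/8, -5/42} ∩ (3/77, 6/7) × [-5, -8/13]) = ∅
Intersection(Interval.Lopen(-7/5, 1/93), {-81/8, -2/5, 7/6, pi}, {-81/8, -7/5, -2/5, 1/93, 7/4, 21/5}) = {-2/5}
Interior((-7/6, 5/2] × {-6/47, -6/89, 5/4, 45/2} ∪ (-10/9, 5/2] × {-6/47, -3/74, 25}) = ∅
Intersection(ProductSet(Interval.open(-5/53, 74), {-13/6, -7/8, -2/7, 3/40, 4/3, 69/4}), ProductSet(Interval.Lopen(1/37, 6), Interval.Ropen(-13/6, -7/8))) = ProductSet(Interval.Lopen(1/37, 6), {-13/6})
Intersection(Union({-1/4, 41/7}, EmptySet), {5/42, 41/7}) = {41/7}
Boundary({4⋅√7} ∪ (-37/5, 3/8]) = {-37/5, 3/8, 4⋅√7}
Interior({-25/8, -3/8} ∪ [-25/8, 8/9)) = (-25/8, 8/9)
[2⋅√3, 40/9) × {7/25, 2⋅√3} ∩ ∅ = ∅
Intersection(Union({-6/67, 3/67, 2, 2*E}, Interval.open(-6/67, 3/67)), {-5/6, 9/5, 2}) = {2}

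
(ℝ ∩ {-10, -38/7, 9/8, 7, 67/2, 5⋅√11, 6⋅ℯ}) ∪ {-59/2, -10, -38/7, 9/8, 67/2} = {-59/2, -10, -38/7, 9/8, 7, 67/2, 5⋅√11, 6⋅ℯ}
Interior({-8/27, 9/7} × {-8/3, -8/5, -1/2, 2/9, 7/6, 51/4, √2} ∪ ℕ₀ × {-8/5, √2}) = ∅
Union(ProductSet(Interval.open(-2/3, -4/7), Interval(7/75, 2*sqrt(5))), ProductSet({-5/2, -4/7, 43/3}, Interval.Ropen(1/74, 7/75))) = Union(ProductSet({-5/2, -4/7, 43/3}, Interval.Ropen(1/74, 7/75)), ProductSet(Interval.open(-2/3, -4/7), Interval(7/75, 2*sqrt(5))))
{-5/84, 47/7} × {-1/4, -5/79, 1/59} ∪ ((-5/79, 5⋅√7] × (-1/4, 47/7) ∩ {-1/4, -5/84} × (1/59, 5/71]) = ({-5/84} × (1/59, 5/71]) ∪ ({-5/84, 47/7} × {-1/4, -5/79, 1/59})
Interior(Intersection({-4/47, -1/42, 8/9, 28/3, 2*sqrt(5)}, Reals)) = EmptySet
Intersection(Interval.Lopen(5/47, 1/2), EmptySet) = EmptySet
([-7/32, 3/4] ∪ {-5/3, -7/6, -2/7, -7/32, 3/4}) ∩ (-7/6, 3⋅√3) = {-2/7} ∪ [-7/32, 3/4]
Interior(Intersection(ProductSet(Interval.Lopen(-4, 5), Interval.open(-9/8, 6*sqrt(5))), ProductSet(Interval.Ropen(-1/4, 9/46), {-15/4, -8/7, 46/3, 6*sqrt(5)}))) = EmptySet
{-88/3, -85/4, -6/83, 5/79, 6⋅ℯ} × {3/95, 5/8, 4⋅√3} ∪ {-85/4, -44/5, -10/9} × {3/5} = ({-85/4, -44/5, -10/9} × {3/5}) ∪ ({-88/3, -85/4, -6/83, 5/79, 6⋅ℯ} × {3/95, 5/8, 4⋅√3})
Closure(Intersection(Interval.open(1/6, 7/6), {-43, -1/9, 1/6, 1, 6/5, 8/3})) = {1}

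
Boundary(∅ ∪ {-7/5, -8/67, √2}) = {-7/5, -8/67, √2}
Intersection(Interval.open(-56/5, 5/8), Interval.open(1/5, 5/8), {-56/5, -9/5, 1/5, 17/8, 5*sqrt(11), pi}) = EmptySet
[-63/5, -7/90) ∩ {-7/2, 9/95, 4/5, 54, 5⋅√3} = {-7/2}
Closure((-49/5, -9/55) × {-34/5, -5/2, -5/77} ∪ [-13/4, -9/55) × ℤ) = ([-13/4, -9/55] × ℤ) ∪ ([-49/5, -9/55] × {-34/5, -5/2, -5/77})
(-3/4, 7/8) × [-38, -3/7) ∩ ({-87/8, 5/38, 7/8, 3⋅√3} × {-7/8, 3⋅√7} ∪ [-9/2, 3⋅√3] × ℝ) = (-3/4, 7/8) × [-38, -3/7)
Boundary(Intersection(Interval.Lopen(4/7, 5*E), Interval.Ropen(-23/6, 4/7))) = EmptySet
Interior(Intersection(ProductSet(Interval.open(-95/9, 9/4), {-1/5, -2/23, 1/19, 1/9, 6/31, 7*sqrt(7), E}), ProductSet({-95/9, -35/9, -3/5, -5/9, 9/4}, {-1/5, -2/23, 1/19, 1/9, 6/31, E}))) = EmptySet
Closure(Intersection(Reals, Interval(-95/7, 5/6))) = Interval(-95/7, 5/6)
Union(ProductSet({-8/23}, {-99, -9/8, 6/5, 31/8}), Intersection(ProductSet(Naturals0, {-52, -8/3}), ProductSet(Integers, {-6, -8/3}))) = Union(ProductSet({-8/23}, {-99, -9/8, 6/5, 31/8}), ProductSet(Naturals0, {-8/3}))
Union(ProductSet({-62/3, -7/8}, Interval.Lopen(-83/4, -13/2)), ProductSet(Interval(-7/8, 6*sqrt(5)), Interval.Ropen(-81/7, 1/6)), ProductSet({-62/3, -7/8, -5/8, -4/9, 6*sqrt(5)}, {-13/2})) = Union(ProductSet({-62/3, -7/8}, Interval.Lopen(-83/4, -13/2)), ProductSet({-62/3, -7/8, -5/8, -4/9, 6*sqrt(5)}, {-13/2}), ProductSet(Interval(-7/8, 6*sqrt(5)), Interval.Ropen(-81/7, 1/6)))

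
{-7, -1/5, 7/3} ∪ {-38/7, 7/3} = {-7, -38/7, -1/5, 7/3}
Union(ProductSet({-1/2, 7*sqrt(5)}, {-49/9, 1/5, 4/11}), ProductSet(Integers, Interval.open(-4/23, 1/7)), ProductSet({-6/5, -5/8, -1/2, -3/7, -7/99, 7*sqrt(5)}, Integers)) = Union(ProductSet({-1/2, 7*sqrt(5)}, {-49/9, 1/5, 4/11}), ProductSet({-6/5, -5/8, -1/2, -3/7, -7/99, 7*sqrt(5)}, Integers), ProductSet(Integers, Interval.open(-4/23, 1/7)))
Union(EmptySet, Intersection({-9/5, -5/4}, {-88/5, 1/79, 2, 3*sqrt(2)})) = EmptySet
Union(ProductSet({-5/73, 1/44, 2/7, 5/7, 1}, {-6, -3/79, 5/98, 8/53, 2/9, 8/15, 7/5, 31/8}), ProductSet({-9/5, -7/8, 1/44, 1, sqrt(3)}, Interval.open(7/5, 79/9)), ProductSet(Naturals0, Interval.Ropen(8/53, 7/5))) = Union(ProductSet({-9/5, -7/8, 1/44, 1, sqrt(3)}, Interval.open(7/5, 79/9)), ProductSet({-5/73, 1/44, 2/7, 5/7, 1}, {-6, -3/79, 5/98, 8/53, 2/9, 8/15, 7/5, 31/8}), ProductSet(Naturals0, Interval.Ropen(8/53, 7/5)))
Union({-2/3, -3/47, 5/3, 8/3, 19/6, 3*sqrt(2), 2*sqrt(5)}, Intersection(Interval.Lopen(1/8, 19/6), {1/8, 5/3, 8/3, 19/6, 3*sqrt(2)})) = {-2/3, -3/47, 5/3, 8/3, 19/6, 3*sqrt(2), 2*sqrt(5)}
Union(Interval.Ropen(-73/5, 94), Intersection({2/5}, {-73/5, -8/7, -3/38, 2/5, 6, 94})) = Interval.Ropen(-73/5, 94)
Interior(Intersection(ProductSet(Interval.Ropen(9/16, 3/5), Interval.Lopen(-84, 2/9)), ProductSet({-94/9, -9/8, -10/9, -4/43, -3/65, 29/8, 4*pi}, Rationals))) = EmptySet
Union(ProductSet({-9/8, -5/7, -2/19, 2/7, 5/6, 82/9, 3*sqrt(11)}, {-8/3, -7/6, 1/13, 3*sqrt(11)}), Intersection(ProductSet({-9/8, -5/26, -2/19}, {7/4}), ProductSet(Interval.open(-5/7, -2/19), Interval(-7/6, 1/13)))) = ProductSet({-9/8, -5/7, -2/19, 2/7, 5/6, 82/9, 3*sqrt(11)}, {-8/3, -7/6, 1/13, 3*sqrt(11)})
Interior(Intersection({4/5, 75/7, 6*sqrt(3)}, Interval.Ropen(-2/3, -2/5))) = EmptySet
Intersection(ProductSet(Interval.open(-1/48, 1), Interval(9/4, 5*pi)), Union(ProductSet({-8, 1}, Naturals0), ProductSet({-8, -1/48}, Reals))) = EmptySet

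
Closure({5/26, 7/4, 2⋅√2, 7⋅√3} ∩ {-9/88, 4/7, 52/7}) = ∅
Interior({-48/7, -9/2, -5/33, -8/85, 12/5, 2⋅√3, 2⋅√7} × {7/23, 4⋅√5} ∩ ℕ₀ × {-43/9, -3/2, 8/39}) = ∅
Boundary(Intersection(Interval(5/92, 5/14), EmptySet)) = EmptySet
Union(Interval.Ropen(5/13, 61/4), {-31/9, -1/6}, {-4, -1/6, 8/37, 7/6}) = Union({-4, -31/9, -1/6, 8/37}, Interval.Ropen(5/13, 61/4))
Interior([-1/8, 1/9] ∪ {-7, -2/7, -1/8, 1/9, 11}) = (-1/8, 1/9)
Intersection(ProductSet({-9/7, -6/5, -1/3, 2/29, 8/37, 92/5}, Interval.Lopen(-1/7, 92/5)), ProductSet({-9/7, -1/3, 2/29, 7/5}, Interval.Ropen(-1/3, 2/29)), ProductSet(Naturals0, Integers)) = EmptySet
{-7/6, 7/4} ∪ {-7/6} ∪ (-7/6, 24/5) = [-7/6, 24/5)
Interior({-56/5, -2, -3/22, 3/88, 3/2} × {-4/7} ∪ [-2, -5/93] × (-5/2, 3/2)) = (-2, -5/93) × (-5/2, 3/2)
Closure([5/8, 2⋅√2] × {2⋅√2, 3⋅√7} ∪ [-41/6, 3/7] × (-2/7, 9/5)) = ([-41/6, 3/7] × [-2/7, 9/5]) ∪ ([5/8, 2⋅√2] × {2⋅√2, 3⋅√7})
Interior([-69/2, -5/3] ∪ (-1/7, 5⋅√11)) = (-69/2, -5/3) ∪ (-1/7, 5⋅√11)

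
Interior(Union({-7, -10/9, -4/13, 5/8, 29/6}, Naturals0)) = EmptySet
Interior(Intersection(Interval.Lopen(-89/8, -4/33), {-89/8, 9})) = EmptySet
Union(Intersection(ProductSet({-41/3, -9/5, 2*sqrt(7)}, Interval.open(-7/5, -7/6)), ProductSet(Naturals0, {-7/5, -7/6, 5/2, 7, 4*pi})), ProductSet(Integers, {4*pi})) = ProductSet(Integers, {4*pi})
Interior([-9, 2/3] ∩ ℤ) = ∅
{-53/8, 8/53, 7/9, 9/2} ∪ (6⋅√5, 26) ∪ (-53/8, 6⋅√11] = [-53/8, 26)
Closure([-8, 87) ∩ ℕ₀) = {0, 1, …, 86}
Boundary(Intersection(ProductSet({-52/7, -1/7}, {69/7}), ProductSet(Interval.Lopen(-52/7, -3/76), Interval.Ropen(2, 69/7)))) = EmptySet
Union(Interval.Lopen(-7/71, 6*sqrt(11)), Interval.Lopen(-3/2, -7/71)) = Interval.Lopen(-3/2, 6*sqrt(11))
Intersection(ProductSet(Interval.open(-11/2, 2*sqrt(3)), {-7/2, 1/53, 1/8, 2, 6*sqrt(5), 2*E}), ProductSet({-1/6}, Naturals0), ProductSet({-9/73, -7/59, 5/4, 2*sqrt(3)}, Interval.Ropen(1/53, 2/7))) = EmptySet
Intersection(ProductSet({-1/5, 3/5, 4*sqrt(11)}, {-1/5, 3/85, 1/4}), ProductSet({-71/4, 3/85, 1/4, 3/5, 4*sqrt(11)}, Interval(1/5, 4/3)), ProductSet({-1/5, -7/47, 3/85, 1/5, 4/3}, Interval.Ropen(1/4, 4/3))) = EmptySet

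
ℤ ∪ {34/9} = ℤ ∪ {34/9}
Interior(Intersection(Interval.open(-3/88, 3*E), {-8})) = EmptySet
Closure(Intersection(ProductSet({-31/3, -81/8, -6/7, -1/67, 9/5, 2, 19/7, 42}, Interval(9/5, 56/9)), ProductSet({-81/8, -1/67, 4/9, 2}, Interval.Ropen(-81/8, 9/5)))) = EmptySet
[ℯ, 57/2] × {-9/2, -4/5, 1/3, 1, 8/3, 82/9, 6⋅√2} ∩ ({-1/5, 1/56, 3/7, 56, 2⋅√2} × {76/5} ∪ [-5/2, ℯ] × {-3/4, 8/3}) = {ℯ} × {8/3}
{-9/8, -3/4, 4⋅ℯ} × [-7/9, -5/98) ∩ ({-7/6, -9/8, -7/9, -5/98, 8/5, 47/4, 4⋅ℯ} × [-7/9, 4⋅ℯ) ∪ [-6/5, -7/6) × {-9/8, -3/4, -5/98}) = {-9/8, 4⋅ℯ} × [-7/9, -5/98)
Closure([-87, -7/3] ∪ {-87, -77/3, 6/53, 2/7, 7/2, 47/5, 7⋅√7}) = [-87, -7/3] ∪ {6/53, 2/7, 7/2, 47/5, 7⋅√7}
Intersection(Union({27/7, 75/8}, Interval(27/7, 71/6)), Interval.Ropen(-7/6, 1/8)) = EmptySet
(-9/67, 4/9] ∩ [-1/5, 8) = (-9/67, 4/9]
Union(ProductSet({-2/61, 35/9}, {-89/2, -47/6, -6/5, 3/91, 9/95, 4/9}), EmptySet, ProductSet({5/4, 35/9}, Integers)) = Union(ProductSet({-2/61, 35/9}, {-89/2, -47/6, -6/5, 3/91, 9/95, 4/9}), ProductSet({5/4, 35/9}, Integers))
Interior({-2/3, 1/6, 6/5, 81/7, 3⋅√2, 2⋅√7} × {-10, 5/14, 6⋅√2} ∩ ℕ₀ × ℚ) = ∅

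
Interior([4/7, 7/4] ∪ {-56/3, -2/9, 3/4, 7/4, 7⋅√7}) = (4/7, 7/4)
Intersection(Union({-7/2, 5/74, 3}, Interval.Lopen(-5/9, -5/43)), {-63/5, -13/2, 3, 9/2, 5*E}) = {3}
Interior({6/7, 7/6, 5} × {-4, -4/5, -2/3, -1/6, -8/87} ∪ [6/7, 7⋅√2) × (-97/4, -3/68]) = (6/7, 7⋅√2) × (-97/4, -3/68)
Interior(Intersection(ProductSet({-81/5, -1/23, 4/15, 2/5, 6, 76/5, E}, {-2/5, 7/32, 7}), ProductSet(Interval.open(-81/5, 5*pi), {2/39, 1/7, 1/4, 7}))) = EmptySet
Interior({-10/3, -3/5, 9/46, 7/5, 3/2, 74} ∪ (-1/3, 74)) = (-1/3, 74)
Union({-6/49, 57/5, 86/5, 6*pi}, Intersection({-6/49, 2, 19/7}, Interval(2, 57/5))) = {-6/49, 2, 19/7, 57/5, 86/5, 6*pi}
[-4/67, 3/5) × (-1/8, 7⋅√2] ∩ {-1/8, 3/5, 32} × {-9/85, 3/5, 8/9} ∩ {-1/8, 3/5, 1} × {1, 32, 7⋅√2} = ∅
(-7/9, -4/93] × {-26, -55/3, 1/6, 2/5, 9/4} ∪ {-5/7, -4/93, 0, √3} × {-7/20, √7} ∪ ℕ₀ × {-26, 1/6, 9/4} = (ℕ₀ × {-26, 1/6, 9/4}) ∪ ((-7/9, -4/93] × {-26, -55/3, 1/6, 2/5, 9/4}) ∪ ({-5/7, -4/93, 0, √3} × {-7/20, √7})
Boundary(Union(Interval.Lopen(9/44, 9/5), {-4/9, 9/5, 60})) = {-4/9, 9/44, 9/5, 60}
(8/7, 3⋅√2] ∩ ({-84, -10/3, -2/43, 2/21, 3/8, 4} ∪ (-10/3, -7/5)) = {4}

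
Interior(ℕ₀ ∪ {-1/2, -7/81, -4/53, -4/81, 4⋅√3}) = ∅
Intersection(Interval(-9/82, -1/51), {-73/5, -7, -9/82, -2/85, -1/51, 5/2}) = {-9/82, -2/85, -1/51}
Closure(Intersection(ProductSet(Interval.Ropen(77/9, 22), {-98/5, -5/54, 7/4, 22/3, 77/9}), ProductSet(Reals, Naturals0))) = EmptySet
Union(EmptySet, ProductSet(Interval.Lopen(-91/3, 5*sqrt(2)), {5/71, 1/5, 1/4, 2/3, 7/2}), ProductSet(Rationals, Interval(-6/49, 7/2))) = Union(ProductSet(Interval.Lopen(-91/3, 5*sqrt(2)), {5/71, 1/5, 1/4, 2/3, 7/2}), ProductSet(Rationals, Interval(-6/49, 7/2)))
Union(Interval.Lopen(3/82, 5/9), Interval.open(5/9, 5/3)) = Interval.open(3/82, 5/3)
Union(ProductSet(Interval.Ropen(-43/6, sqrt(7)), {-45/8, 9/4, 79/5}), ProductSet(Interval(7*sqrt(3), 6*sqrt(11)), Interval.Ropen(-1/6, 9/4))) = Union(ProductSet(Interval.Ropen(-43/6, sqrt(7)), {-45/8, 9/4, 79/5}), ProductSet(Interval(7*sqrt(3), 6*sqrt(11)), Interval.Ropen(-1/6, 9/4)))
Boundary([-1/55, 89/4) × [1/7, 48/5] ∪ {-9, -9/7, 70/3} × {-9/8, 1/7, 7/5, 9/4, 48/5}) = ({-1/55, 89/4} × [1/7, 48/5]) ∪ ([-1/55, 89/4] × {1/7, 48/5}) ∪ ({-9, -9/7, 70/3} × {-9/8, 1/7, 7/5, 9/4, 48/5})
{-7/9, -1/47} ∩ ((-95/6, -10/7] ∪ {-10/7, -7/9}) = {-7/9}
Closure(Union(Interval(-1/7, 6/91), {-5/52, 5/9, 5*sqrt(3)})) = Union({5/9, 5*sqrt(3)}, Interval(-1/7, 6/91))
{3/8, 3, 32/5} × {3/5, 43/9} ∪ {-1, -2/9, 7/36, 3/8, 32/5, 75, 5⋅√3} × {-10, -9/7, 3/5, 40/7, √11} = ({3/8, 3, 32/5} × {3/5, 43/9}) ∪ ({-1, -2/9, 7/36, 3/8, 32/5, 75, 5⋅√3} × {-10, -9/7, 3/5, 40/7, √11})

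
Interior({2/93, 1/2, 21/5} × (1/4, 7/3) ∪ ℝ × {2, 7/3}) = ∅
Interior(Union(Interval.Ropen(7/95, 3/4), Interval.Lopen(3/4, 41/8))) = Union(Interval.open(7/95, 3/4), Interval.open(3/4, 41/8))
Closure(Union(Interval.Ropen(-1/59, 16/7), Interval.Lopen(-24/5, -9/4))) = Union(Interval(-24/5, -9/4), Interval(-1/59, 16/7))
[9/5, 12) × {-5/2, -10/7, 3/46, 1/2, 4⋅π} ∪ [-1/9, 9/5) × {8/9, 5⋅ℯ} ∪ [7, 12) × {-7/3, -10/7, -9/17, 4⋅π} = ([-1/9, 9/5) × {8/9, 5⋅ℯ}) ∪ ([7, 12) × {-7/3, -10/7, -9/17, 4⋅π}) ∪ ([9/5, 12) × {-5/2, -10/7, 3/46, 1/2, 4⋅π})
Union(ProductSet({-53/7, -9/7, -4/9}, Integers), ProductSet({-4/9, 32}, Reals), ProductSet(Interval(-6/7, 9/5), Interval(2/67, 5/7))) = Union(ProductSet({-4/9, 32}, Reals), ProductSet({-53/7, -9/7, -4/9}, Integers), ProductSet(Interval(-6/7, 9/5), Interval(2/67, 5/7)))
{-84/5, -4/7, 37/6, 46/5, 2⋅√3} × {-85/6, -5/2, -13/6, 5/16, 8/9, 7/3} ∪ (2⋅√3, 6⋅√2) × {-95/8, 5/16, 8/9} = ({-84/5, -4/7, 37/6, 46/5, 2⋅√3} × {-85/6, -5/2, -13/6, 5/16, 8/9, 7/3}) ∪ ((2⋅√3, 6⋅√2) × {-95/8, 5/16, 8/9})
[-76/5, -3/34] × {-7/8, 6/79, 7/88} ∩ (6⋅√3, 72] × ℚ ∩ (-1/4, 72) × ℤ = ∅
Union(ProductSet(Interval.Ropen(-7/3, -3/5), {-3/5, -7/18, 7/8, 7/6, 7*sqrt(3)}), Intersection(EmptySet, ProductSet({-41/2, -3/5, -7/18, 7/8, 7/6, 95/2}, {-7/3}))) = ProductSet(Interval.Ropen(-7/3, -3/5), {-3/5, -7/18, 7/8, 7/6, 7*sqrt(3)})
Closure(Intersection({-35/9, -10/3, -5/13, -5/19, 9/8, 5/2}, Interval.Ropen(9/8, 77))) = {9/8, 5/2}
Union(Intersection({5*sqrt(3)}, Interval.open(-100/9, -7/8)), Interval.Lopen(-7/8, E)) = Interval.Lopen(-7/8, E)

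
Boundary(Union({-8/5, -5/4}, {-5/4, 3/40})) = {-8/5, -5/4, 3/40}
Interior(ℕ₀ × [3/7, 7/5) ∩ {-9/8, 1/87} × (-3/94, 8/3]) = ∅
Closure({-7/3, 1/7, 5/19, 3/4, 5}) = {-7/3, 1/7, 5/19, 3/4, 5}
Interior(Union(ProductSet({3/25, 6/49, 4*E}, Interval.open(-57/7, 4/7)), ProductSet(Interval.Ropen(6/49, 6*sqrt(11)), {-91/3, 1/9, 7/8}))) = EmptySet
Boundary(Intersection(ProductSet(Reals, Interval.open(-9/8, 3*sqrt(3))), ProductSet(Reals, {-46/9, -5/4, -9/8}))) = EmptySet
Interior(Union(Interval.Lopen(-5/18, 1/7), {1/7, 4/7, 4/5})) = Interval.open(-5/18, 1/7)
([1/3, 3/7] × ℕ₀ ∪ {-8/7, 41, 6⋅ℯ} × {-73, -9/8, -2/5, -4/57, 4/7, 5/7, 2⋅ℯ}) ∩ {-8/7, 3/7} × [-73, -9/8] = {-8/7} × {-73, -9/8}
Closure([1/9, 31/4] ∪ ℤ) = ℤ ∪ [1/9, 31/4]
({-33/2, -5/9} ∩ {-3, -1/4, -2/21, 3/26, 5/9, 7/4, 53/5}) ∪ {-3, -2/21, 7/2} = {-3, -2/21, 7/2}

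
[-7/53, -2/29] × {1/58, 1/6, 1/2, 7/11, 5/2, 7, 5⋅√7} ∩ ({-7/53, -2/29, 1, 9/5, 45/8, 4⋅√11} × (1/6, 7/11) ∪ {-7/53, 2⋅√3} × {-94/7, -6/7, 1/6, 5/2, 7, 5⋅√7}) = ({-7/53, -2/29} × {1/2}) ∪ ({-7/53} × {1/6, 5/2, 7, 5⋅√7})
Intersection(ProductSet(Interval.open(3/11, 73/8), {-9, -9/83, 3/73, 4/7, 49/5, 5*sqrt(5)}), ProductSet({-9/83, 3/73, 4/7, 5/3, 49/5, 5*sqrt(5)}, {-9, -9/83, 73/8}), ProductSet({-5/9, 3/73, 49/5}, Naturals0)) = EmptySet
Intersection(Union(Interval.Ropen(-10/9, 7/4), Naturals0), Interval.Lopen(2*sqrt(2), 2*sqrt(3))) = Range(3, 4, 1)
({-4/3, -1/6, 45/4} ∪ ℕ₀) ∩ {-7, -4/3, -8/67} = {-4/3}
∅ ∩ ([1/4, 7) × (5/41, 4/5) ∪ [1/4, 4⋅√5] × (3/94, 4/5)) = ∅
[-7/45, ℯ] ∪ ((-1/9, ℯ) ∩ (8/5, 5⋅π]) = [-7/45, ℯ]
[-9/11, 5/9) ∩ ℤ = {0}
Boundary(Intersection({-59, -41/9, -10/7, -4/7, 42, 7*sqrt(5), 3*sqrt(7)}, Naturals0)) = {42}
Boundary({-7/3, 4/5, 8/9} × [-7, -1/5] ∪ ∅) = {-7/3, 4/5, 8/9} × [-7, -1/5]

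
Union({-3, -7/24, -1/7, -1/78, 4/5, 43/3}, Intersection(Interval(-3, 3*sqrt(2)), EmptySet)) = {-3, -7/24, -1/7, -1/78, 4/5, 43/3}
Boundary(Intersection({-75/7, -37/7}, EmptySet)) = EmptySet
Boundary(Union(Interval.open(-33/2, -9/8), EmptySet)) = {-33/2, -9/8}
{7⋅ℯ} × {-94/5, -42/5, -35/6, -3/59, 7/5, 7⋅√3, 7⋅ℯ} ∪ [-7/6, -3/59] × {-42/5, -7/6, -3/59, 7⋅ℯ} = ([-7/6, -3/59] × {-42/5, -7/6, -3/59, 7⋅ℯ}) ∪ ({7⋅ℯ} × {-94/5, -42/5, -35/6, -3/59, 7/5, 7⋅√3, 7⋅ℯ})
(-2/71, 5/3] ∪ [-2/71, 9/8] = [-2/71, 5/3]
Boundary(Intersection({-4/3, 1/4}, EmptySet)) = EmptySet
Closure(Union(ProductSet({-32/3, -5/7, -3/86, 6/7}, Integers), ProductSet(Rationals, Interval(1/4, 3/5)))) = Union(ProductSet({-32/3, -5/7, -3/86, 6/7}, Integers), ProductSet(Reals, Interval(1/4, 3/5)))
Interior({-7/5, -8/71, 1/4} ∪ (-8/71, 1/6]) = (-8/71, 1/6)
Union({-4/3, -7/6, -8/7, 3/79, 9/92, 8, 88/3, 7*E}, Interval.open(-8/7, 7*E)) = Union({-4/3, -7/6, 88/3}, Interval(-8/7, 7*E))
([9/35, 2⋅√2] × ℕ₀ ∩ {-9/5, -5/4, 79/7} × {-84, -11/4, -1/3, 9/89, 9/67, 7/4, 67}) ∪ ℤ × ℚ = ℤ × ℚ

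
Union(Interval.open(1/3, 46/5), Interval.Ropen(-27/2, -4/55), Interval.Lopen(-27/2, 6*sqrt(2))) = Interval.Ropen(-27/2, 46/5)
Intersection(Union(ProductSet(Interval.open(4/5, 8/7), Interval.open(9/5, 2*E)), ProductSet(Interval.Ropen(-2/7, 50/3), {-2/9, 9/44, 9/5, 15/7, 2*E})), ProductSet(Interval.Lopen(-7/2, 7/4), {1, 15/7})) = ProductSet(Interval(-2/7, 7/4), {15/7})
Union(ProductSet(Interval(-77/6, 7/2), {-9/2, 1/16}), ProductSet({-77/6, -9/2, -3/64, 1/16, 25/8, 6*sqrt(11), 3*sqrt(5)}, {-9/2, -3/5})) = Union(ProductSet({-77/6, -9/2, -3/64, 1/16, 25/8, 6*sqrt(11), 3*sqrt(5)}, {-9/2, -3/5}), ProductSet(Interval(-77/6, 7/2), {-9/2, 1/16}))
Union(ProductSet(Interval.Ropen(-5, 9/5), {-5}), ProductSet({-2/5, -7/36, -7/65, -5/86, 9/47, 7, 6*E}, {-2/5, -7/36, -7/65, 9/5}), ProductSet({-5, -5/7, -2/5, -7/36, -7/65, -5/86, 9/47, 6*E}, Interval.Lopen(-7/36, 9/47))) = Union(ProductSet({-2/5, -7/36, -7/65, -5/86, 9/47, 7, 6*E}, {-2/5, -7/36, -7/65, 9/5}), ProductSet({-5, -5/7, -2/5, -7/36, -7/65, -5/86, 9/47, 6*E}, Interval.Lopen(-7/36, 9/47)), ProductSet(Interval.Ropen(-5, 9/5), {-5}))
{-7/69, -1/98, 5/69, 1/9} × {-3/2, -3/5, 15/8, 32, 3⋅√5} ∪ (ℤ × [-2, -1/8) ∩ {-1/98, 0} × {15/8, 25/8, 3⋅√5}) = {-7/69, -1/98, 5/69, 1/9} × {-3/2, -3/5, 15/8, 32, 3⋅√5}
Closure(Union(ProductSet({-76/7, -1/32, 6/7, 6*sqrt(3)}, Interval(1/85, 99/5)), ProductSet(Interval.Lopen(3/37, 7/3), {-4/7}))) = Union(ProductSet({-76/7, -1/32, 6/7, 6*sqrt(3)}, Interval(1/85, 99/5)), ProductSet(Interval(3/37, 7/3), {-4/7}))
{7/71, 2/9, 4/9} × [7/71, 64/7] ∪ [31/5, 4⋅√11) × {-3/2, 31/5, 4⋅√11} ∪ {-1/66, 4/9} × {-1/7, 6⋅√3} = ({7/71, 2/9, 4/9} × [7/71, 64/7]) ∪ ({-1/66, 4/9} × {-1/7, 6⋅√3}) ∪ ([31/5, 4⋅√11) × {-3/2, 31/5, 4⋅√11})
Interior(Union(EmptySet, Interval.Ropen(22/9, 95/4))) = Interval.open(22/9, 95/4)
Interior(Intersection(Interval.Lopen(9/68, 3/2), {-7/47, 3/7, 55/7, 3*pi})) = EmptySet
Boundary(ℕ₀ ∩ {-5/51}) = ∅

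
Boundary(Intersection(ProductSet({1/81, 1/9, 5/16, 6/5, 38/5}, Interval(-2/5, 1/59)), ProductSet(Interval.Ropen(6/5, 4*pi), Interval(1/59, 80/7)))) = ProductSet({6/5, 38/5}, {1/59})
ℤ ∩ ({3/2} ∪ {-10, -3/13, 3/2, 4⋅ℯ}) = {-10}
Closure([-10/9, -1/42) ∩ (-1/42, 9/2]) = ∅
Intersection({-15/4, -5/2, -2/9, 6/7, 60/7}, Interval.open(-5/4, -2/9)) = EmptySet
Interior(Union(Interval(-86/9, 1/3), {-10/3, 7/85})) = Interval.open(-86/9, 1/3)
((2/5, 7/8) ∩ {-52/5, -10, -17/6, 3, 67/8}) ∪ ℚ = ℚ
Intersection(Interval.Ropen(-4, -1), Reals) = Interval.Ropen(-4, -1)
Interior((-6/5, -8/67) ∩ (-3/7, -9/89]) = (-3/7, -8/67)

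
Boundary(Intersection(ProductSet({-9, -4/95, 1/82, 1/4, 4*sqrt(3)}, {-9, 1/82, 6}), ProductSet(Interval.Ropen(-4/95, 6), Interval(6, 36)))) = ProductSet({-4/95, 1/82, 1/4}, {6})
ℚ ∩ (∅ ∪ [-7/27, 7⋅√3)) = ℚ ∩ [-7/27, 7⋅√3)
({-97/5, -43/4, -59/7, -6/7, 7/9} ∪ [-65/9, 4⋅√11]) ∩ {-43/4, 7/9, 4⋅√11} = {-43/4, 7/9, 4⋅√11}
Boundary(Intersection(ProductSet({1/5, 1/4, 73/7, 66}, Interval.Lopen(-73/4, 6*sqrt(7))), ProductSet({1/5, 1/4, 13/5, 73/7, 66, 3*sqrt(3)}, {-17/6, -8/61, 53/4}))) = ProductSet({1/5, 1/4, 73/7, 66}, {-17/6, -8/61, 53/4})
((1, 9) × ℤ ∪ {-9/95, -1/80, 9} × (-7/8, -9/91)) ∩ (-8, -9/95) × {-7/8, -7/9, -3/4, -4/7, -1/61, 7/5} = ∅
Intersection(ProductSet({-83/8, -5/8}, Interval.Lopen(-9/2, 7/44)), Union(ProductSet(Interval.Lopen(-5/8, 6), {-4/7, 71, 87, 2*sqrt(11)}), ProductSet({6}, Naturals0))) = EmptySet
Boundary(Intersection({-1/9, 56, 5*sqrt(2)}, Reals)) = {-1/9, 56, 5*sqrt(2)}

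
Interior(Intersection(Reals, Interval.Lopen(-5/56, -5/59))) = Interval.open(-5/56, -5/59)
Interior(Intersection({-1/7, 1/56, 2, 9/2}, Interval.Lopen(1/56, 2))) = EmptySet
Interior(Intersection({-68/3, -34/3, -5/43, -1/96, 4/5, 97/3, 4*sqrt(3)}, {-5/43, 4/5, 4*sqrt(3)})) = EmptySet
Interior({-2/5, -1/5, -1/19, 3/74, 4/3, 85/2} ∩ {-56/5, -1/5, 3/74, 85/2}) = ∅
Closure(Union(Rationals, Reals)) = Reals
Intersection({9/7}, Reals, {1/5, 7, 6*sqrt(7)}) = EmptySet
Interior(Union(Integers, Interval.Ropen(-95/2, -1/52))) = Union(Complement(Integers, Union(Complement(Integers, Interval.open(-95/2, -1/52)), {-95/2, -1/52})), Complement(Interval.open(-95/2, -1/52), Complement(Integers, Interval.open(-95/2, -1/52))), Complement(Range(-47, 0, 1), Complement(Integers, Interval.open(-95/2, -1/52))), Complement(Range(-47, 0, 1), Union(Complement(Integers, Interval.open(-95/2, -1/52)), {-95/2, -1/52})))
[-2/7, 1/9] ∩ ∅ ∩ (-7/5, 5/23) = ∅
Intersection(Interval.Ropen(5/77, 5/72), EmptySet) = EmptySet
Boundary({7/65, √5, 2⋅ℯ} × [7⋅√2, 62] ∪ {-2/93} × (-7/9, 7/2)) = ({-2/93} × [-7/9, 7/2]) ∪ ({7/65, √5, 2⋅ℯ} × [7⋅√2, 62])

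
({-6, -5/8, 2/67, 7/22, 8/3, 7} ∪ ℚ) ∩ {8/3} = {8/3}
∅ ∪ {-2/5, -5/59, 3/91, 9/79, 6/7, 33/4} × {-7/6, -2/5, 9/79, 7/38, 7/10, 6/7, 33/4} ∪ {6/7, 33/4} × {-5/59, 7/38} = ({6/7, 33/4} × {-5/59, 7/38}) ∪ ({-2/5, -5/59, 3/91, 9/79, 6/7, 33/4} × {-7/6, -2/5, 9/79, 7/38, 7/10, 6/7, 33/4})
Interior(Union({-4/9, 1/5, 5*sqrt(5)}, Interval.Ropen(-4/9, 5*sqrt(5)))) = Interval.open(-4/9, 5*sqrt(5))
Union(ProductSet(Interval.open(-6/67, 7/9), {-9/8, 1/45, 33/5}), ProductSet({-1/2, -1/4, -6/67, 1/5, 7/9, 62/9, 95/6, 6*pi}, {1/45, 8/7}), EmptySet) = Union(ProductSet({-1/2, -1/4, -6/67, 1/5, 7/9, 62/9, 95/6, 6*pi}, {1/45, 8/7}), ProductSet(Interval.open(-6/67, 7/9), {-9/8, 1/45, 33/5}))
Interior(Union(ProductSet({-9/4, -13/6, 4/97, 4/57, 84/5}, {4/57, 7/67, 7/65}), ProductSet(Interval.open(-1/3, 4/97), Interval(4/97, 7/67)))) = ProductSet(Interval.open(-1/3, 4/97), Interval.open(4/97, 7/67))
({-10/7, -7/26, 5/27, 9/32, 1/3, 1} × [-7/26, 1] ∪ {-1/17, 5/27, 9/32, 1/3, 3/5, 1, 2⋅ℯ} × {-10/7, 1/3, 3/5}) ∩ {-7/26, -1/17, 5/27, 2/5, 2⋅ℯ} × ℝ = ({-7/26, 5/27} × [-7/26, 1]) ∪ ({-1/17, 5/27, 2⋅ℯ} × {-10/7, 1/3, 3/5})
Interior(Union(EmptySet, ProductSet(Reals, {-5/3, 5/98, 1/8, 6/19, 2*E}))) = EmptySet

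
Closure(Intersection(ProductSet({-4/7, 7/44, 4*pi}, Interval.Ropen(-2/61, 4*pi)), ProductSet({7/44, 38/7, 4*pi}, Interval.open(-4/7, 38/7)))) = ProductSet({7/44, 4*pi}, Interval(-2/61, 38/7))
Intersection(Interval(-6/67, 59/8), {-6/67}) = {-6/67}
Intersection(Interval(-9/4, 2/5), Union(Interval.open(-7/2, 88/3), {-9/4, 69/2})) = Interval(-9/4, 2/5)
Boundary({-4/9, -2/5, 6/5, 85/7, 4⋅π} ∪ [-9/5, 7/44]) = {-9/5, 7/44, 6/5, 85/7, 4⋅π}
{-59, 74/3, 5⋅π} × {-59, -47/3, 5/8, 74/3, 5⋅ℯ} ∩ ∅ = ∅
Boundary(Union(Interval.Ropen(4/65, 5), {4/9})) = {4/65, 5}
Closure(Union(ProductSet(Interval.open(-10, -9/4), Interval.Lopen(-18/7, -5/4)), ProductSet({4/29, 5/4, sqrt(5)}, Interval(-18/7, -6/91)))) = Union(ProductSet({-10, -9/4}, Interval(-18/7, -5/4)), ProductSet({4/29, 5/4, sqrt(5)}, Interval(-18/7, -6/91)), ProductSet(Interval(-10, -9/4), {-18/7, -5/4}), ProductSet(Interval.open(-10, -9/4), Interval.Lopen(-18/7, -5/4)))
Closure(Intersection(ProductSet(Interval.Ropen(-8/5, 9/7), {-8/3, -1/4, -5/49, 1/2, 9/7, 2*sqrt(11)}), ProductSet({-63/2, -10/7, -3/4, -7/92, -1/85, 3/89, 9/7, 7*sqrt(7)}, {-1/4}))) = ProductSet({-10/7, -3/4, -7/92, -1/85, 3/89}, {-1/4})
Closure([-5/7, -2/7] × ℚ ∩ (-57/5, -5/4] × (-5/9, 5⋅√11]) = ∅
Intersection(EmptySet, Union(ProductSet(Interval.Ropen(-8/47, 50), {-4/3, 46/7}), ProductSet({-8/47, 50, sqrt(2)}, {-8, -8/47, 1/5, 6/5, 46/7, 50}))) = EmptySet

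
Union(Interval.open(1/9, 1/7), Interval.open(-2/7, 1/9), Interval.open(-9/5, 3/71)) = Union(Interval.open(-9/5, 1/9), Interval.open(1/9, 1/7))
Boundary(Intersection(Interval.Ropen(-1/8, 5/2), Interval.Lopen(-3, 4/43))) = {-1/8, 4/43}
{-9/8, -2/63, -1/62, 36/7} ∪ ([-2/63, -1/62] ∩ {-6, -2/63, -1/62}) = {-9/8, -2/63, -1/62, 36/7}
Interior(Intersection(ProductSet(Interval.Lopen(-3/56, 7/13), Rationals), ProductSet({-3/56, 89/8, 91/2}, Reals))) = EmptySet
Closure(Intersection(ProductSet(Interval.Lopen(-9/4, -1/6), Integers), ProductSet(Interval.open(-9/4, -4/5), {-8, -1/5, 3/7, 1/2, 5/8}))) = ProductSet(Interval(-9/4, -4/5), {-8})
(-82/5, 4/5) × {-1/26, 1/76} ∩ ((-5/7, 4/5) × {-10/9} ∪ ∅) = ∅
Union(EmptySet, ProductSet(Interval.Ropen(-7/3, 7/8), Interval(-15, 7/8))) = ProductSet(Interval.Ropen(-7/3, 7/8), Interval(-15, 7/8))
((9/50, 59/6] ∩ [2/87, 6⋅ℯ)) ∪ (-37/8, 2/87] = (-37/8, 2/87] ∪ (9/50, 59/6]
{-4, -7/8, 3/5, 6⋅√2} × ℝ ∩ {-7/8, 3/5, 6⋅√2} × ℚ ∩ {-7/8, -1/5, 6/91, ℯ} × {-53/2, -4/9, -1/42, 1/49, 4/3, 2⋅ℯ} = {-7/8} × {-53/2, -4/9, -1/42, 1/49, 4/3}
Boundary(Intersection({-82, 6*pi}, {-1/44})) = EmptySet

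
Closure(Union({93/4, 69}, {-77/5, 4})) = {-77/5, 4, 93/4, 69}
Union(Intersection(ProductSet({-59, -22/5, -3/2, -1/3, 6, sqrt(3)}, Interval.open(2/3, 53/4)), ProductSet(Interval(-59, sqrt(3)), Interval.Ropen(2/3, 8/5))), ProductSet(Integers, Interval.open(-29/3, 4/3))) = Union(ProductSet({-59, -22/5, -3/2, -1/3, sqrt(3)}, Interval.open(2/3, 8/5)), ProductSet(Integers, Interval.open(-29/3, 4/3)))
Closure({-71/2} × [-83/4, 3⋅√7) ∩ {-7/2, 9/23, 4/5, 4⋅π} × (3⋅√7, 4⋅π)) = ∅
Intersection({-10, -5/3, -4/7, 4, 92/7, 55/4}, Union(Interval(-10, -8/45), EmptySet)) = {-10, -5/3, -4/7}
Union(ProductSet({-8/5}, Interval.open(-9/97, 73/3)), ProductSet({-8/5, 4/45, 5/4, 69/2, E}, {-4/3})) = Union(ProductSet({-8/5}, Interval.open(-9/97, 73/3)), ProductSet({-8/5, 4/45, 5/4, 69/2, E}, {-4/3}))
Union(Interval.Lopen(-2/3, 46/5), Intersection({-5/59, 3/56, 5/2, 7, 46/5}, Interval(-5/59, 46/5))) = Interval.Lopen(-2/3, 46/5)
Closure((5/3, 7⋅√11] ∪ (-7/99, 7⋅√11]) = [-7/99, 7⋅√11]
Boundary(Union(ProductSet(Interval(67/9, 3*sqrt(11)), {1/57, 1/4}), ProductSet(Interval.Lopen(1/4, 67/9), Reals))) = Union(ProductSet({1/4, 67/9}, Reals), ProductSet(Interval(67/9, 3*sqrt(11)), {1/57, 1/4}))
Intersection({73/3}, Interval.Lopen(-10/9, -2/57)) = EmptySet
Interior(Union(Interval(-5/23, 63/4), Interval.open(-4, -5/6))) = Union(Interval.open(-4, -5/6), Interval.open(-5/23, 63/4))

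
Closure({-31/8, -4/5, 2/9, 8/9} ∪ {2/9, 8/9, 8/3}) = {-31/8, -4/5, 2/9, 8/9, 8/3}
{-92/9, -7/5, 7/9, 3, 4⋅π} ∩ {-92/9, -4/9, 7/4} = {-92/9}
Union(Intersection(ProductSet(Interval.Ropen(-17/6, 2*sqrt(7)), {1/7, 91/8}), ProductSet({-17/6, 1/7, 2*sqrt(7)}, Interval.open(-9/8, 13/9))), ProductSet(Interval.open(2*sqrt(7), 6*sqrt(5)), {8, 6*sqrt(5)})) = Union(ProductSet({-17/6, 1/7}, {1/7}), ProductSet(Interval.open(2*sqrt(7), 6*sqrt(5)), {8, 6*sqrt(5)}))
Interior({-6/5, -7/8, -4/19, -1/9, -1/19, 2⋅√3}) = ∅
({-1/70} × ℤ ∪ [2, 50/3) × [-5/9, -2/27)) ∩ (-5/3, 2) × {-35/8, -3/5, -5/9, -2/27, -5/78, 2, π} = {-1/70} × {2}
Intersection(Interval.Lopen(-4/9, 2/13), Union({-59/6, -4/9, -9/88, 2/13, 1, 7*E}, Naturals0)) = Union({-9/88, 2/13}, Range(0, 1, 1))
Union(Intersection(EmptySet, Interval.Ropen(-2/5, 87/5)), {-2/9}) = {-2/9}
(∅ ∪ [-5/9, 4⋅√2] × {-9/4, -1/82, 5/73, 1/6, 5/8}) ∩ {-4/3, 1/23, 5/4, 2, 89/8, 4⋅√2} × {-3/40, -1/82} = {1/23, 5/4, 2, 4⋅√2} × {-1/82}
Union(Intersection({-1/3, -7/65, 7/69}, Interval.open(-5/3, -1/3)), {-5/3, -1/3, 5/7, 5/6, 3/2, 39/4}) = {-5/3, -1/3, 5/7, 5/6, 3/2, 39/4}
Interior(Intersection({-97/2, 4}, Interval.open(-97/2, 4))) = EmptySet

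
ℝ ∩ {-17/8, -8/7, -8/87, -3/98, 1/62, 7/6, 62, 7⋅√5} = {-17/8, -8/7, -8/87, -3/98, 1/62, 7/6, 62, 7⋅√5}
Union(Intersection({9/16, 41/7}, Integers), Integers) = Integers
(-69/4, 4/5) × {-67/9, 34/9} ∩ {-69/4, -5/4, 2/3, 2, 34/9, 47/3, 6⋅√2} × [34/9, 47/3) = {-5/4, 2/3} × {34/9}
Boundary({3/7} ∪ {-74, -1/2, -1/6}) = {-74, -1/2, -1/6, 3/7}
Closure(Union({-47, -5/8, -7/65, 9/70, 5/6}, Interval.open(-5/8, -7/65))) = Union({-47, 9/70, 5/6}, Interval(-5/8, -7/65))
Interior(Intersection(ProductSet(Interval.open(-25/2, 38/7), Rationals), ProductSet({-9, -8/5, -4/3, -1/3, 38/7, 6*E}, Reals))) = EmptySet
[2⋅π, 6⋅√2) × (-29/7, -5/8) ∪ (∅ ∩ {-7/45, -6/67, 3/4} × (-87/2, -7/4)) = [2⋅π, 6⋅√2) × (-29/7, -5/8)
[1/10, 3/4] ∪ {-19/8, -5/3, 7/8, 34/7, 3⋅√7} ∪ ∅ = {-19/8, -5/3, 7/8, 34/7, 3⋅√7} ∪ [1/10, 3/4]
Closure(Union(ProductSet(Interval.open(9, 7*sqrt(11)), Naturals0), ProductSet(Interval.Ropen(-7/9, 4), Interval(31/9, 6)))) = Union(ProductSet(Interval(-7/9, 4), Interval(31/9, 6)), ProductSet(Interval(9, 7*sqrt(11)), Naturals0))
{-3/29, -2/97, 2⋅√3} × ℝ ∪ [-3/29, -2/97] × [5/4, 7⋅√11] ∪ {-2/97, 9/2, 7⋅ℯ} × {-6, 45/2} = ({-3/29, -2/97, 2⋅√3} × ℝ) ∪ ({-2/97, 9/2, 7⋅ℯ} × {-6, 45/2}) ∪ ([-3/29, -2/97] × [5/4, 7⋅√11])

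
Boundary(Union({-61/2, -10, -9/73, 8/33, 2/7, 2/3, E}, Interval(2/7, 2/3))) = {-61/2, -10, -9/73, 8/33, 2/7, 2/3, E}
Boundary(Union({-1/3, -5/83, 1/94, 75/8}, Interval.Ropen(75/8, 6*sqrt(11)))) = {-1/3, -5/83, 1/94, 75/8, 6*sqrt(11)}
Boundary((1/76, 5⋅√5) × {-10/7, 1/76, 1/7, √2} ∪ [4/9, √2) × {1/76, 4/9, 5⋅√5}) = ([4/9, √2] × {1/76, 4/9, 5⋅√5}) ∪ ([1/76, 5⋅√5] × {-10/7, 1/76, 1/7, √2})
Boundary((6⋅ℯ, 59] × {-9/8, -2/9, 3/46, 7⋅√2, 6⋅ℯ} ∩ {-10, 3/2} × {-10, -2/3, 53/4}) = ∅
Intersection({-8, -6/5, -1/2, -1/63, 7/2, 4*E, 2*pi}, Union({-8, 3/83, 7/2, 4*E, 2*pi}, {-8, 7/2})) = {-8, 7/2, 4*E, 2*pi}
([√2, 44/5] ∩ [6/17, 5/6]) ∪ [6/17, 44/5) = [6/17, 44/5)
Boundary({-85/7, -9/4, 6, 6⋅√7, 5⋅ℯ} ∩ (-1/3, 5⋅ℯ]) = {6, 5⋅ℯ}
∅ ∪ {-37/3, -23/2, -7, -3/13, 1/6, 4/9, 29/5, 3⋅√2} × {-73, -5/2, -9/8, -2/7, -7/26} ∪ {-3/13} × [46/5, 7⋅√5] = ({-3/13} × [46/5, 7⋅√5]) ∪ ({-37/3, -23/2, -7, -3/13, 1/6, 4/9, 29/5, 3⋅√2} × {-73, -5/2, -9/8, -2/7, -7/26})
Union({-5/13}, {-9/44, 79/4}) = {-5/13, -9/44, 79/4}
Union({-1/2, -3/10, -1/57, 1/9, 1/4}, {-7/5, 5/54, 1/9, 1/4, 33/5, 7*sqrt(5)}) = {-7/5, -1/2, -3/10, -1/57, 5/54, 1/9, 1/4, 33/5, 7*sqrt(5)}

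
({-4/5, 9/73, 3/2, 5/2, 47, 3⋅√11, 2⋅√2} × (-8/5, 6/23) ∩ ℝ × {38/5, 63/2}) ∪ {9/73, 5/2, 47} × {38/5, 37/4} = {9/73, 5/2, 47} × {38/5, 37/4}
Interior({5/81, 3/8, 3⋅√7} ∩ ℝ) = ∅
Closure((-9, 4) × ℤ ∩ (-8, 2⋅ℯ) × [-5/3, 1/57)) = [-8, 4] × {-1, 0}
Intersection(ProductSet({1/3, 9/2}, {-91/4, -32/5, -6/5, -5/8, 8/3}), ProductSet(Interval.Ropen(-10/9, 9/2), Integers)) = EmptySet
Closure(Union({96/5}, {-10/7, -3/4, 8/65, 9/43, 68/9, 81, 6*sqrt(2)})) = {-10/7, -3/4, 8/65, 9/43, 68/9, 96/5, 81, 6*sqrt(2)}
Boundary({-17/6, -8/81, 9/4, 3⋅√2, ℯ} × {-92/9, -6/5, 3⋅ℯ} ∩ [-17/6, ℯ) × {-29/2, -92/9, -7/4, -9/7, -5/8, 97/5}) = {-17/6, -8/81, 9/4} × {-92/9}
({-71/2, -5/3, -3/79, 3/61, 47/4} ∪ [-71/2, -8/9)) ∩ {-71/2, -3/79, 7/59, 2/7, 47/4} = {-71/2, -3/79, 47/4}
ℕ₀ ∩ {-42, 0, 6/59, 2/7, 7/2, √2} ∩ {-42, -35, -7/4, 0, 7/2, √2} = {0}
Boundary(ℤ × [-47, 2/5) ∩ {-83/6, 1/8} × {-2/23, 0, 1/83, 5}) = ∅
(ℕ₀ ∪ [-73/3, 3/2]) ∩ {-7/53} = {-7/53}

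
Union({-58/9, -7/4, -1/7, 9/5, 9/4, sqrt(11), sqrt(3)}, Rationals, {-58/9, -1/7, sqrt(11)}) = Union({sqrt(11), sqrt(3)}, Rationals)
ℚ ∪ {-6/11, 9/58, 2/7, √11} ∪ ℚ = ℚ ∪ {√11}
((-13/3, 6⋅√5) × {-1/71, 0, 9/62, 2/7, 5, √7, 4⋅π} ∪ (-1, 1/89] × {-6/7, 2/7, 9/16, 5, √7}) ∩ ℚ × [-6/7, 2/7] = ((ℚ ∩ (-1, 1/89]) × {-6/7, 2/7}) ∪ ((ℚ ∩ (-13/3, 6⋅√5)) × {-1/71, 0, 9/62, 2/7})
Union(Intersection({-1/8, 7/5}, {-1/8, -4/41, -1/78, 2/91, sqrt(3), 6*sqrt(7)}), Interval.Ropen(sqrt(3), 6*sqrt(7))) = Union({-1/8}, Interval.Ropen(sqrt(3), 6*sqrt(7)))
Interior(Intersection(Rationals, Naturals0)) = EmptySet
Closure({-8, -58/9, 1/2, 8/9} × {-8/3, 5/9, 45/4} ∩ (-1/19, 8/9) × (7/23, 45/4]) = {1/2} × {5/9, 45/4}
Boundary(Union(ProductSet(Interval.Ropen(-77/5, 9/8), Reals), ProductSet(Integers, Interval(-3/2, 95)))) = Union(ProductSet(Complement(Integers, Interval.open(-77/5, 9/8)), Interval(-3/2, 95)), ProductSet({-77/5, 9/8}, Reals))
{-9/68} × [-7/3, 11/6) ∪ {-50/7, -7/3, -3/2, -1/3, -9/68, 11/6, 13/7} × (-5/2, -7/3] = ({-9/68} × [-7/3, 11/6)) ∪ ({-50/7, -7/3, -3/2, -1/3, -9/68, 11/6, 13/7} × (-5/2, -7/3])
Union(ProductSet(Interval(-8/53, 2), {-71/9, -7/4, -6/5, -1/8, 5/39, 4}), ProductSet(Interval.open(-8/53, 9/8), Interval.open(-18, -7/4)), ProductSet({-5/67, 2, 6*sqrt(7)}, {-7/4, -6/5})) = Union(ProductSet({-5/67, 2, 6*sqrt(7)}, {-7/4, -6/5}), ProductSet(Interval.open(-8/53, 9/8), Interval.open(-18, -7/4)), ProductSet(Interval(-8/53, 2), {-71/9, -7/4, -6/5, -1/8, 5/39, 4}))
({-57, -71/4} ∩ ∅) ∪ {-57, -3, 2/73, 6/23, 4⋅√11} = {-57, -3, 2/73, 6/23, 4⋅√11}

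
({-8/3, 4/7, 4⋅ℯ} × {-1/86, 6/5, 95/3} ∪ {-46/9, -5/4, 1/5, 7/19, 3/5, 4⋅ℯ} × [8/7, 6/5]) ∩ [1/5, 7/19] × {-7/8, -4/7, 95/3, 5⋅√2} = ∅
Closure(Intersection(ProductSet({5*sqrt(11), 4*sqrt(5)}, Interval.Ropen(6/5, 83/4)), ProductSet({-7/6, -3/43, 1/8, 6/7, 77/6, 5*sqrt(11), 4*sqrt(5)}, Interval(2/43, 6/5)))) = ProductSet({5*sqrt(11), 4*sqrt(5)}, {6/5})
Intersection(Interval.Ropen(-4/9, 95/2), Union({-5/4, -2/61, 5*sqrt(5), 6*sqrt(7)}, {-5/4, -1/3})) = {-1/3, -2/61, 5*sqrt(5), 6*sqrt(7)}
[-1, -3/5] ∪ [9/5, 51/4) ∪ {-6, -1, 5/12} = {-6, 5/12} ∪ [-1, -3/5] ∪ [9/5, 51/4)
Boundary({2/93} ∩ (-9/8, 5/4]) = {2/93}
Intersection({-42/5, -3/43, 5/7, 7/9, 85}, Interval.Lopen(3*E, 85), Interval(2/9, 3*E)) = EmptySet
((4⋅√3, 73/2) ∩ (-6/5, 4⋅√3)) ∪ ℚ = ℚ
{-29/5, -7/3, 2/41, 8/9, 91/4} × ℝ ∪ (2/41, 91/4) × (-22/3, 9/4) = ({-29/5, -7/3, 2/41, 8/9, 91/4} × ℝ) ∪ ((2/41, 91/4) × (-22/3, 9/4))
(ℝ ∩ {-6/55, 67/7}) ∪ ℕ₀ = {-6/55, 67/7} ∪ ℕ₀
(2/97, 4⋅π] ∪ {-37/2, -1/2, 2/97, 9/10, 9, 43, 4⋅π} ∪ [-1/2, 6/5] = {-37/2, 43} ∪ [-1/2, 4⋅π]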